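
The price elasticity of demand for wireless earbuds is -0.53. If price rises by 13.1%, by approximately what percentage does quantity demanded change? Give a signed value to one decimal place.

%ΔQ ≈ E × %ΔP = (-0.53) × (13.1%) ≈ -6.9%.

-6.9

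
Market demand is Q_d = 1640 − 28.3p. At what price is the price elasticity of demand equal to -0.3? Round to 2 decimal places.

13.37

Set −bp/(a − bp) = −0.3 ⇒ bp = 0.3(a − bp) ⇒ bp(1+0.3) = 0.3·a.
p = 0.3·1640/(28.3·1.3) ≈ 13.37.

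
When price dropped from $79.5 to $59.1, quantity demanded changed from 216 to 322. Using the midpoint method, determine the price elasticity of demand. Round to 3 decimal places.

%ΔQ = (322 − 216)/[(216 + 322)/2] = 106/269 ≈ 0.3941.
%Δp = (59.1 − 79.5)/[(79.5 + 59.1)/2] = -20.4/69.3 ≈ -0.2944.
Arc elasticity E = %ΔQ/%Δp ≈ 0.3941/-0.2944 ≈ -1.339.
|E| > 1: demand is elastic over this range.

-1.339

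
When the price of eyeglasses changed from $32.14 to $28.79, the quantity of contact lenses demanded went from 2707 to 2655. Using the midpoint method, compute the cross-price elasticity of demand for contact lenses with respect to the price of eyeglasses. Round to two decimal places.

%ΔQ_x = (2655 − 2707)/[(2707+2655)/2] = -52/2681 ≈ -0.0194.
%ΔP_y = (28.79 − 32.14)/[(32.14+28.79)/2] ≈ -0.1100.
E_xy = -0.0194/-0.1100 ≈ 0.18.
E_xy > 0, so contact lenses and eyeglasses are substitutes.

0.18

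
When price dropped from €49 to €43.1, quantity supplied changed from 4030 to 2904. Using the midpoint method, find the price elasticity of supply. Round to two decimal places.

2.53

%ΔQ = (2904 − 4030)/[(4030 + 2904)/2] = -1126/3467 ≈ -0.3248.
%ΔP = (43.1 − 49)/[(49 + 43.1)/2] = -5.9/46.05 ≈ -0.1281.
Arc elasticity E = %ΔQ/%ΔP ≈ -0.3248/-0.1281 ≈ 2.53.
|E| > 1: supply is elastic over this range.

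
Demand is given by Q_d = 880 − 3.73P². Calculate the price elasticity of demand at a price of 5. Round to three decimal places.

-0.237

At P = 5, Q_d = 786.75.
dQ_d/dP = −2·3.73·P = −37.3.
Point elasticity E = (dQ_d/dP)·(P/Q_d) = -37.3 × 5/786.75 ≈ -0.237.
|E| < 1, so demand is inelastic at this price.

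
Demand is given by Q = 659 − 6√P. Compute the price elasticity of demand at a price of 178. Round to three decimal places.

At P = 178, Q = 578.95.
dQ/dP = −6/(2√P) = −6/(2·13.3417).
Point elasticity E = (dQ/dP)·(P/Q) = -0.2249 × 178/578.95 ≈ -0.069.
|E| < 1, so demand is inelastic at this price.

-0.069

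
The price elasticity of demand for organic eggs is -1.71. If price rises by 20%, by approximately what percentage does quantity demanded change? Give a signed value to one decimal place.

%ΔQ ≈ E × %ΔP = (-1.71) × (20%) = -34.2%.

-34.2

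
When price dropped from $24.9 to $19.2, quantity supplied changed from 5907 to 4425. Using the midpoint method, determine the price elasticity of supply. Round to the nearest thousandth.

1.110

%ΔQ = (4425 − 5907)/[(5907 + 4425)/2] = -1482/5166 ≈ -0.2869.
%Δp = (19.2 − 24.9)/[(24.9 + 19.2)/2] = -5.7/22.05 ≈ -0.2585.
Arc elasticity E = %ΔQ/%Δp ≈ -0.2869/-0.2585 ≈ 1.110.
|E| > 1: supply is elastic over this range.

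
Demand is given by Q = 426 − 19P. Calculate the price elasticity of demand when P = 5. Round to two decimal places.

-0.29

At P = 5, Q = 331.
dQ/dP = −19.
Point elasticity E = (dQ/dP)·(P/Q) = -19 × 5/331 ≈ -0.29.
|E| < 1, so demand is inelastic at this price.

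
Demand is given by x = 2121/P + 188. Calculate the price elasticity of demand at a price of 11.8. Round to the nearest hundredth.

-0.49

At P = 11.8, x = 367.7458.
dx/dP = −2121/P² = −15.2327.
Point elasticity E = (dx/dP)·(P/x) = -15.2327 × 11.8/367.7458 ≈ -0.49.
|E| < 1, so demand is inelastic at this price.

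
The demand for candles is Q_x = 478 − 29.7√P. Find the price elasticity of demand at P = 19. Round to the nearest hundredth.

At P = 19, Q_x = 348.5407.
dQ_x/dP = −29.7/(2√P) = −29.7/(2·4.3589).
Point elasticity E = (dQ_x/dP)·(P/Q_x) = -3.4068 × 19/348.5407 ≈ -0.19.
|E| < 1, so demand is inelastic at this price.

-0.19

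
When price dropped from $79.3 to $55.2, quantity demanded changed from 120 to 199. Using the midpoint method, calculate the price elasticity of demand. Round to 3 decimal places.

%Δq = (199 − 120)/[(120 + 199)/2] = 79/159.5 ≈ 0.4953.
%Δp = (55.2 − 79.3)/[(79.3 + 55.2)/2] = -24.1/67.25 ≈ -0.3584.
Arc elasticity E = %Δq/%Δp ≈ 0.4953/-0.3584 ≈ -1.382.
|E| > 1: demand is elastic over this range.

-1.382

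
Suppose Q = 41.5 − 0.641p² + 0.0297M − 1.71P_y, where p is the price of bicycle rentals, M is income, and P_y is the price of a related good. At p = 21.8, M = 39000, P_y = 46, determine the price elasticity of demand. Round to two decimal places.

-0.75

At the given point, Q = 41.5 − 0.641(21.8)² + 0.0297(39000) − 1.71(46) = 41.5 − 304.6288 + 1158.3 − 78.66 = 816.5112.
∂Q/∂p = −2·0.641·p = -27.9476, so E_p = -27.9476·(21.8/816.5112) ≈ -0.75.
|E_p| < 1: demand is inelastic.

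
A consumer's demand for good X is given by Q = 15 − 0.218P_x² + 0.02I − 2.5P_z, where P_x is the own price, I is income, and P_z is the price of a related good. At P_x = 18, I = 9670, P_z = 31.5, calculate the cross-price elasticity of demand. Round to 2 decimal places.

Q = 15 − 0.218(18)² + 0.02(9670) − 2.5(31.5) = 15 − 70.632 + 193.4 − 78.75 = 59.018.
∂Q/∂P_z = −2.5, so E_xy = -2.5·(31.5/59.018) ≈ -1.33.
E_xy < 0: the goods are complements.

-1.33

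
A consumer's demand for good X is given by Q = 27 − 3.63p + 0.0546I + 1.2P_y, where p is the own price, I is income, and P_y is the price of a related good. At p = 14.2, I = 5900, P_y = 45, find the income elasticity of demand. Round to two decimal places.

0.92

At the given point, Q = 27 − 3.63(14.2) + 0.0546(5900) + 1.2(45) = 27 − 51.546 + 322.14 + 54 = 351.594.
∂Q/∂I = +0.0546, so E_I = 0.0546·(5900/351.594) ≈ 0.92.
E_I ∈ (0,1): normal good (necessity).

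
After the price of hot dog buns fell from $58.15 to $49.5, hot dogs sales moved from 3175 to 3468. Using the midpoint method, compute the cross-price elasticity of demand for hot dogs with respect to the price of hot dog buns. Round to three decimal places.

%ΔQ_x = (3468 − 3175)/[(3175+3468)/2] = 293/3321.5 ≈ 0.0882.
%ΔP_y = (49.5 − 58.15)/[(58.15+49.5)/2] ≈ -0.1607.
E_xy = 0.0882/-0.1607 ≈ -0.549.
E_xy < 0, so hot dogs and hot dog buns are complements.

-0.549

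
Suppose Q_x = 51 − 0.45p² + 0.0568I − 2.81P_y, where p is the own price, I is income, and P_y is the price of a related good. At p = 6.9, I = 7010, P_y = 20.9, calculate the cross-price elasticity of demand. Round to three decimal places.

-0.159

Evaluating quantity at (p, I, P_y) gives Q_x = 51 − 0.45(6.9)² + 0.0568(7010) − 2.81(20.9) = 51 − 21.4245 + 398.168 − 58.729 = 369.0145.
∂Q_x/∂P_y = −2.81, so E_xy = -2.81·(20.9/369.0145) ≈ -0.159.
E_xy < 0: the goods are complements.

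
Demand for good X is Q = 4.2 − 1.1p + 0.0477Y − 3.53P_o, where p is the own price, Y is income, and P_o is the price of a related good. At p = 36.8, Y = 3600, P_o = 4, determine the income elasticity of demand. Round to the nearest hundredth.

1.42

Substituting, Q = 4.2 − 1.1(36.8) + 0.0477(3600) − 3.53(4) = 4.2 − 40.48 + 171.72 − 14.12 = 121.32.
∂Q/∂Y = +0.0477, so E_I = 0.0477·(3600/121.32) ≈ 1.42.
E_I > 1: normal good (luxury).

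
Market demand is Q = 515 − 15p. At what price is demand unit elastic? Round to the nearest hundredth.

For linear demand Q = a − bp, E = −bp/(a − bp). |E| = 1 ⇒ bp = a − bp ⇒ p = a/(2b).
p = 515/(2·15) ≈ 17.17.

17.17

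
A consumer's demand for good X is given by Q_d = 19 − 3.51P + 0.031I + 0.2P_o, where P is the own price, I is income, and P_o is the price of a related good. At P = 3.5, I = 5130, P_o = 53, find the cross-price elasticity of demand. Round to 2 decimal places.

0.06

Q_d = 19 − 3.51(3.5) + 0.031(5130) + 0.2(53) = 19 − 12.285 + 159.03 + 10.6 = 176.345.
∂Q_d/∂P_o = +0.2, so E_xy = 0.2·(53/176.345) ≈ 0.06.
E_xy > 0: the goods are substitutes.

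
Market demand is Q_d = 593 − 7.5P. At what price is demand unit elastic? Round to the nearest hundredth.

39.53

For linear demand Q_d = a − bP, E = −bP/(a − bP). |E| = 1 ⇒ bP = a − bP ⇒ P = a/(2b).
P = 593/(2·7.5) ≈ 39.53.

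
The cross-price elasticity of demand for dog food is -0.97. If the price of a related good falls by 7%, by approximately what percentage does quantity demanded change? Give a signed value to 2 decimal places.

6.79

%ΔQ ≈ E × %ΔP_y = (-0.97) × (-7%) = 6.79%.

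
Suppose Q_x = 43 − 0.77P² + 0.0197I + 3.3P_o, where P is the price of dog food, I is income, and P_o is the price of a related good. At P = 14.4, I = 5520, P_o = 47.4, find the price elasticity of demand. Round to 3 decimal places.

At the given point, Q_x = 43 − 0.77(14.4)² + 0.0197(5520) + 3.3(47.4) = 43 − 159.6672 + 108.744 + 156.42 = 148.4968.
∂Q_x/∂P = −2·0.77·P = -22.176, so E_p = -22.176·(14.4/148.4968) ≈ -2.150.
|E_p| > 1: demand is elastic.

-2.150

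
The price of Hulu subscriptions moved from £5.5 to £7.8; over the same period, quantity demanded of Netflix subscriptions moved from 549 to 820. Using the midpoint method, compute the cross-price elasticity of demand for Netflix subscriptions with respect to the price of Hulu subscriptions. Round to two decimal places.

%ΔQ_x = (820 − 549)/[(549+820)/2] = 271/684.5 ≈ 0.3959.
%ΔP_y = (7.8 − 5.5)/[(5.5+7.8)/2] ≈ 0.3459.
E_xy = 0.3959/0.3459 ≈ 1.14.
E_xy > 0, so Netflix subscriptions and Hulu subscriptions are substitutes.

1.14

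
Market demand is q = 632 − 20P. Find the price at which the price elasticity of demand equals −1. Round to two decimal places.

For linear demand q = a − bP, E = −bP/(a − bP). |E| = 1 ⇒ bP = a − bP ⇒ P = a/(2b).
P = 632/(2·20) = 15.80.

15.80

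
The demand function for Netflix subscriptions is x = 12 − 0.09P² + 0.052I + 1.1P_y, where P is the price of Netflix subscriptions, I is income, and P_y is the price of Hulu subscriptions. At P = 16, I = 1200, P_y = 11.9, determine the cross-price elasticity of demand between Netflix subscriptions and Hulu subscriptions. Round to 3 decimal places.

0.203

First evaluate x: 12 − 0.09(16)² + 0.052(1200) + 1.1(11.9) = 12 − 23.04 + 62.4 + 13.09 = 64.45.
∂x/∂P_y = +1.1, so E_xy = 1.1·(11.9/64.45) ≈ 0.203.
E_xy > 0: the goods are substitutes.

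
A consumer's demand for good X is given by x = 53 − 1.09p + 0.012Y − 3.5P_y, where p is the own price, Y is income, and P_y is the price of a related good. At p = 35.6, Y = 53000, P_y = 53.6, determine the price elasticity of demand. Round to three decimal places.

-0.084

x = 53 − 1.09(35.6) + 0.012(53000) − 3.5(53.6) = 53 − 38.804 + 636 − 187.6 = 462.596.
∂x/∂p = −1.09, so E_p = (−1.09)·(35.6/462.596) ≈ -0.084.
|E_p| < 1: demand is inelastic.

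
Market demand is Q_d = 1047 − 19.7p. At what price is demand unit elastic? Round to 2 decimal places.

26.57

For linear demand Q_d = a − bp, E = −bp/(a − bp). |E| = 1 ⇒ bp = a − bp ⇒ p = a/(2b).
p = 1047/(2·19.7) ≈ 26.57.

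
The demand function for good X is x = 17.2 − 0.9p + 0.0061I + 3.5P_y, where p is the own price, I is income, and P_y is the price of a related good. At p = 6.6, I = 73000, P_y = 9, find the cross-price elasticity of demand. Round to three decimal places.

0.065

x = 17.2 − 0.9(6.6) + 0.0061(73000) + 3.5(9) = 17.2 − 5.94 + 445.3 + 31.5 = 488.06.
∂x/∂P_y = +3.5, so E_xy = 3.5·(9/488.06) ≈ 0.065.
E_xy > 0: the goods are substitutes.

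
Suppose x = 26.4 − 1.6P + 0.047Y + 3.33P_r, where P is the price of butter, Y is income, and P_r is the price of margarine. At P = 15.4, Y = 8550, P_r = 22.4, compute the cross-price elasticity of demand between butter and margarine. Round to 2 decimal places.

0.16

At the given point, x = 26.4 − 1.6(15.4) + 0.047(8550) + 3.33(22.4) = 26.4 − 24.64 + 401.85 + 74.592 = 478.202.
∂x/∂P_r = +3.33, so E_xy = 3.33·(22.4/478.202) ≈ 0.16.
E_xy > 0: the goods are substitutes.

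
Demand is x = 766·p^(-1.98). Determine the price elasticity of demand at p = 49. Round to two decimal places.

-1.98

For a Cobb–Douglas (constant-elasticity) form x = A·p^α·…, the elasticity with respect to p equals the exponent α at every point.
Here the exponent on p is -1.98, so the price elasticity of demand is -1.98.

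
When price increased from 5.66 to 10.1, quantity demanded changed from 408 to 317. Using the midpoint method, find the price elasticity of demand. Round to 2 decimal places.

-0.45

%Δq = (317 − 408)/[(408 + 317)/2] = -91/362.5 ≈ -0.2510.
%ΔP = (10.1 − 5.66)/[(5.66 + 10.1)/2] = 4.44/7.88 ≈ 0.5635.
Arc elasticity E = %Δq/%ΔP ≈ -0.2510/0.5635 ≈ -0.45.
|E| < 1: demand is inelastic over this range.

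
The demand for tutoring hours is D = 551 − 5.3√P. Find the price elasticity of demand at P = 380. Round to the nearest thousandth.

-0.115

At P = 380, D = 447.684.
dD/dP = −5.3/(2√P) = −5.3/(2·19.4936).
Point elasticity E = (dD/dP)·(P/D) = -0.1359 × 380/447.684 ≈ -0.115.
|E| < 1, so demand is inelastic at this price.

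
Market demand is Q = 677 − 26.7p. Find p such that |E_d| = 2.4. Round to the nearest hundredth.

Set −bp/(a − bp) = −2.4 ⇒ bp = 2.4(a − bp) ⇒ bp(1+2.4) = 2.4·a.
p = 2.4·677/(26.7·3.4) ≈ 17.90.

17.90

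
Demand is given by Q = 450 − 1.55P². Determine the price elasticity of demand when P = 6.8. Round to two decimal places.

-0.38

At P = 6.8, Q = 378.328.
dQ/dP = −2·1.55·P = −21.08.
Point elasticity E = (dQ/dP)·(P/Q) = -21.08 × 6.8/378.328 ≈ -0.38.
|E| < 1, so demand is inelastic at this price.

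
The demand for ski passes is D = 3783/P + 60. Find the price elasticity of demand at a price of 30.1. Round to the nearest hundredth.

At P = 30.1, D = 185.6811.
dD/dP = −3783/P² = −4.1755.
Point elasticity E = (dD/dP)·(P/D) = -4.1755 × 30.1/185.6811 ≈ -0.68.
|E| < 1, so demand is inelastic at this price.

-0.68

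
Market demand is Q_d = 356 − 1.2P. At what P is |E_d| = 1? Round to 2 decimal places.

148.33

For linear demand Q_d = a − bP, E = −bP/(a − bP). |E| = 1 ⇒ bP = a − bP ⇒ P = a/(2b).
P = 356/(2·1.2) ≈ 148.33.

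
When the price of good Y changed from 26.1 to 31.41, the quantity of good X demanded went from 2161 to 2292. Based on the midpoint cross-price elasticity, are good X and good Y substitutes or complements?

substitutes

%ΔQ_x = (2292 − 2161)/[(2161+2292)/2] = 131/2226.5 ≈ 0.0588.
%ΔP_y = (31.41 − 26.1)/[(26.1+31.41)/2] ≈ 0.1847.
E_xy = 0.0588/0.1847 ≈ 0.319.
E_xy > 0, so the goods are substitutes.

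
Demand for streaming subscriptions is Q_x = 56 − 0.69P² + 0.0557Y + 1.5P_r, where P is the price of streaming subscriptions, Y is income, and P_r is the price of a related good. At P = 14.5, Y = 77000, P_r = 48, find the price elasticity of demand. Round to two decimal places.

First evaluate Q_x: 56 − 0.69(14.5)² + 0.0557(77000) + 1.5(48) = 56 − 145.0725 + 4288.9 + 72 = 4271.8275.
∂Q_x/∂P = −2·0.69·P = -20.01, so E_p = -20.01·(14.5/4271.8275) ≈ -0.07.
|E_p| < 1: demand is inelastic.

-0.07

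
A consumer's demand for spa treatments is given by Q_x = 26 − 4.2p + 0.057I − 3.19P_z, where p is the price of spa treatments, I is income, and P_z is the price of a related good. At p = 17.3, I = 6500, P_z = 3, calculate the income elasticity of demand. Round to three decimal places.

Q_x = 26 − 4.2(17.3) + 0.057(6500) − 3.19(3) = 26 − 72.66 + 370.5 − 9.57 = 314.27.
∂Q_x/∂I = +0.057, so E_I = 0.057·(6500/314.27) ≈ 1.179.
E_I > 1: normal good (luxury).

1.179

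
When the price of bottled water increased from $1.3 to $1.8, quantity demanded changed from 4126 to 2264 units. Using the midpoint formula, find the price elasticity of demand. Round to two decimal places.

%Δq = (2264 − 4126)/[(4126 + 2264)/2] = -1862/3195 ≈ -0.5828.
%ΔP = (1.8 − 1.3)/[(1.3 + 1.8)/2] = 0.5/1.55 ≈ 0.3226.
Arc elasticity E = %Δq/%ΔP ≈ -0.5828/0.3226 ≈ -1.81.
|E| > 1: demand is elastic over this range.

-1.81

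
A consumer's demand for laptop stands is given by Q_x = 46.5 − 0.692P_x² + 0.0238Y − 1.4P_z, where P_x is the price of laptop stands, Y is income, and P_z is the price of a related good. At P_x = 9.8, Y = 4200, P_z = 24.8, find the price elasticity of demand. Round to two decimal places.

Substituting, Q_x = 46.5 − 0.692(9.8)² + 0.0238(4200) − 1.4(24.8) = 46.5 − 66.4597 + 99.96 − 34.72 = 45.2803.
∂Q_x/∂P_x = −2·0.692·P_x = -13.5632, so E_p = -13.5632·(9.8/45.2803) ≈ -2.94.
|E_p| > 1: demand is elastic.

-2.94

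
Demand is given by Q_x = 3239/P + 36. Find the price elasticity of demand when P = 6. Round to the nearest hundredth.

-0.94

At P = 6, Q_x = 575.8333.
dQ_x/dP = −3239/P² = −89.9722.
Point elasticity E = (dQ_x/dP)·(P/Q_x) = -89.9722 × 6/575.8333 ≈ -0.94.
|E| < 1, so demand is inelastic at this price.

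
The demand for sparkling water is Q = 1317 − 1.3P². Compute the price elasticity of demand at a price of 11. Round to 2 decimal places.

-0.27

At P = 11, Q = 1159.7.
dQ/dP = −2·1.3·P = −28.6.
Point elasticity E = (dQ/dP)·(P/Q) = -28.6 × 11/1159.7 ≈ -0.27.
|E| < 1, so demand is inelastic at this price.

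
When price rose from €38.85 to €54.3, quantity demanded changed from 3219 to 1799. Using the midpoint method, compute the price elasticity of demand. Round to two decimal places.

%ΔQ = (1799 − 3219)/[(3219 + 1799)/2] = -1420/2509 ≈ -0.5660.
%ΔP = (54.3 − 38.85)/[(38.85 + 54.3)/2] = 15.45/46.575 ≈ 0.3317.
Arc elasticity E = %ΔQ/%ΔP ≈ -0.5660/0.3317 ≈ -1.71.
|E| > 1: demand is elastic over this range.

-1.71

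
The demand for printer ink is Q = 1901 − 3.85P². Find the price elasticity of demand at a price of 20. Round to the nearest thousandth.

At P = 20, Q = 361.
dQ/dP = −2·3.85·P = −154.
Point elasticity E = (dQ/dP)·(P/Q) = -154 × 20/361 ≈ -8.532.
|E| > 1, so demand is elastic at this price.

-8.532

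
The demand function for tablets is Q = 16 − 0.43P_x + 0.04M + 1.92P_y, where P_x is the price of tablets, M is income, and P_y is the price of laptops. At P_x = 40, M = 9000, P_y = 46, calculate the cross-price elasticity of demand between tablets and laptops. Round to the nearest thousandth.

0.198

Q = 16 − 0.43(40) + 0.04(9000) + 1.92(46) = 16 − 17.2 + 360 + 88.32 = 447.12.
∂Q/∂P_y = +1.92, so E_xy = 1.92·(46/447.12) ≈ 0.198.
E_xy > 0: the goods are substitutes.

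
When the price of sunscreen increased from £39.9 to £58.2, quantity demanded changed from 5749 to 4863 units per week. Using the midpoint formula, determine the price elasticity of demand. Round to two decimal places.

-0.45

%ΔQ = (4863 − 5749)/[(5749 + 4863)/2] = -886/5306 ≈ -0.1670.
%ΔP = (58.2 − 39.9)/[(39.9 + 58.2)/2] = 18.3/49.05 ≈ 0.3731.
Arc elasticity E = %ΔQ/%ΔP ≈ -0.1670/0.3731 ≈ -0.45.
|E| < 1: demand is inelastic over this range.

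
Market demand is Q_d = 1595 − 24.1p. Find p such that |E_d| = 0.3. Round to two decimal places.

Set −bp/(a − bp) = −0.3 ⇒ bp = 0.3(a − bp) ⇒ bp(1+0.3) = 0.3·a.
p = 0.3·1595/(24.1·1.3) ≈ 15.27.

15.27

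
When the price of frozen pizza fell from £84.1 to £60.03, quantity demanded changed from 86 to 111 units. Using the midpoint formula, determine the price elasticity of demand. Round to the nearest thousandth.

-0.760

%ΔQ = (111 − 86)/[(86 + 111)/2] = 25/98.5 ≈ 0.2538.
%ΔP = (60.03 − 84.1)/[(84.1 + 60.03)/2] = -24.07/72.065 ≈ -0.3340.
Arc elasticity E = %ΔQ/%ΔP ≈ 0.2538/-0.3340 ≈ -0.760.
|E| < 1: demand is inelastic over this range.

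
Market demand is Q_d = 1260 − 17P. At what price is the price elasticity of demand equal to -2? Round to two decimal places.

49.41

Set −bP/(a − bP) = −2 ⇒ bP = 2(a − bP) ⇒ bP(1+2) = 2·a.
P = 2·1260/(17·3) ≈ 49.41.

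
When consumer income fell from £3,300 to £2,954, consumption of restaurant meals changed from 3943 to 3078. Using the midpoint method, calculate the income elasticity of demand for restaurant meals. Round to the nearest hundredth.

%ΔQ = (3078 − 3943)/[(3943+3078)/2] = -865/3510.5 ≈ -0.2464.
%ΔI = (2,954 − 3,300)/[(3,300+2,954)/2] = -346/3127 ≈ -0.1106.
E_I = %ΔQ/%ΔI ≈ 2.23.
E_I > 1: normal good (luxury).

2.23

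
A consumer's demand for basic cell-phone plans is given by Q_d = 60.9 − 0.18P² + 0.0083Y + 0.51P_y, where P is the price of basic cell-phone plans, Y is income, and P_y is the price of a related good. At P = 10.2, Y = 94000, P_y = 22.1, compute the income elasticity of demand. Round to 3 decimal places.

Evaluating quantity at (P, Y, P_y) gives Q_d = 60.9 − 0.18(10.2)² + 0.0083(94000) + 0.51(22.1) = 60.9 − 18.7272 + 780.2 + 11.271 = 833.6438.
∂Q_d/∂Y = +0.0083, so E_I = 0.0083·(94000/833.6438) ≈ 0.936.
E_I ∈ (0,1): normal good (necessity).

0.936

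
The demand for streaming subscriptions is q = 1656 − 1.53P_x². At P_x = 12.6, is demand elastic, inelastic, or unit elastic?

At P_x = 12.6, q = 1413.0972.
dq/dP_x = −2·1.53·P_x = −38.556.
Point elasticity E = (dq/dP_x)·(P_x/q) = -38.556 × 12.6/1413.0972 ≈ -0.344.
|E| ≈ 0.344 < 1, so demand is inelastic.

inelastic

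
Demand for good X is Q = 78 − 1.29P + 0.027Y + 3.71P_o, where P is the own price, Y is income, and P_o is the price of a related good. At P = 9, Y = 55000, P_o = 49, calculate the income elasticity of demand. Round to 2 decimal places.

Substituting, Q = 78 − 1.29(9) + 0.027(55000) + 3.71(49) = 78 − 11.61 + 1485 + 181.79 = 1733.18.
∂Q/∂Y = +0.027, so E_I = 0.027·(55000/1733.18) ≈ 0.86.
E_I ∈ (0,1): normal good (necessity).

0.86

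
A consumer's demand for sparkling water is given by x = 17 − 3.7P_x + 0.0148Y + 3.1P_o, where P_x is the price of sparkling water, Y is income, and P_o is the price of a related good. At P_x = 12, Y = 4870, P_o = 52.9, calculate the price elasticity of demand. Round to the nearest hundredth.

Substituting, x = 17 − 3.7(12) + 0.0148(4870) + 3.1(52.9) = 17 − 44.4 + 72.076 + 163.99 = 208.666.
∂x/∂P_x = −3.7, so E_p = (−3.7)·(12/208.666) ≈ -0.21.
|E_p| < 1: demand is inelastic.

-0.21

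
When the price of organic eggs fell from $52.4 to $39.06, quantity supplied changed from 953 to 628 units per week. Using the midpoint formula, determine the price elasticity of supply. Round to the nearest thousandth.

%Δq = (628 − 953)/[(953 + 628)/2] = -325/790.5 ≈ -0.4111.
%ΔP = (39.06 − 52.4)/[(52.4 + 39.06)/2] = -13.34/45.73 ≈ -0.2917.
Arc elasticity E = %Δq/%ΔP ≈ -0.4111/-0.2917 ≈ 1.409.
|E| > 1: supply is elastic over this range.

1.409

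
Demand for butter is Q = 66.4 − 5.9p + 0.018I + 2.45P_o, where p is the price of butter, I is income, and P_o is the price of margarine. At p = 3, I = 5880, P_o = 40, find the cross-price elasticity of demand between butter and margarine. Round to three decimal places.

Q = 66.4 − 5.9(3) + 0.018(5880) + 2.45(40) = 66.4 − 17.7 + 105.84 + 98 = 252.54.
∂Q/∂P_o = +2.45, so E_xy = 2.45·(40/252.54) ≈ 0.388.
E_xy > 0: the goods are substitutes.

0.388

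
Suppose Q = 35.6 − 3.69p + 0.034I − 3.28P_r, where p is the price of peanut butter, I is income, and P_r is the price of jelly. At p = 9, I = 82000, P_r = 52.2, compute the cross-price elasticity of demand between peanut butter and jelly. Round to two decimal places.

Substituting, Q = 35.6 − 3.69(9) + 0.034(82000) − 3.28(52.2) = 35.6 − 33.21 + 2788 − 171.216 = 2619.174.
∂Q/∂P_r = −3.28, so E_xy = -3.28·(52.2/2619.174) ≈ -0.07.
E_xy < 0: the goods are complements.

-0.07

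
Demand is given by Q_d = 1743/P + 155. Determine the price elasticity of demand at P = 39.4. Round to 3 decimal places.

-0.222

At P = 39.4, Q_d = 199.2386.
dQ_d/dP = −1743/P² = −1.1228.
Point elasticity E = (dQ_d/dP)·(P/Q_d) = -1.1228 × 39.4/199.2386 ≈ -0.222.
|E| < 1, so demand is inelastic at this price.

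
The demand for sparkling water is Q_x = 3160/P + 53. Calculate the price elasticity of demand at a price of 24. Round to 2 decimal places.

At P = 24, Q_x = 184.6667.
dQ_x/dP = −3160/P² = −5.4861.
Point elasticity E = (dQ_x/dP)·(P/Q_x) = -5.4861 × 24/184.6667 ≈ -0.71.
|E| < 1, so demand is inelastic at this price.

-0.71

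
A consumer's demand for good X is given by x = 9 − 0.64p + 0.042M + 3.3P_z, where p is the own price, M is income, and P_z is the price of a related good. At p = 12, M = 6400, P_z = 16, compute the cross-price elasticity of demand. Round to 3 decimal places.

First evaluate x: 9 − 0.64(12) + 0.042(6400) + 3.3(16) = 9 − 7.68 + 268.8 + 52.8 = 322.92.
∂x/∂P_z = +3.3, so E_xy = 3.3·(16/322.92) ≈ 0.164.
E_xy > 0: the goods are substitutes.

0.164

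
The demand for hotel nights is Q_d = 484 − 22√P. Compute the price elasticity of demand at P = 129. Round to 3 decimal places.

-0.534

At P = 129, Q_d = 234.128.
dQ_d/dP = −22/(2√P) = −22/(2·11.3578).
Point elasticity E = (dQ_d/dP)·(P/Q_d) = -0.9685 × 129/234.128 ≈ -0.534.
|E| < 1, so demand is inelastic at this price.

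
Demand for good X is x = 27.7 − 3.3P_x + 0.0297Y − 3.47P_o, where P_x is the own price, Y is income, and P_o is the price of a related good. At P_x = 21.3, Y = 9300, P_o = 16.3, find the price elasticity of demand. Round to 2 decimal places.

Evaluating quantity at (P_x, Y, P_o) gives x = 27.7 − 3.3(21.3) + 0.0297(9300) − 3.47(16.3) = 27.7 − 70.29 + 276.21 − 56.561 = 177.059.
∂x/∂P_x = −3.3, so E_p = (−3.3)·(21.3/177.059) ≈ -0.40.
|E_p| < 1: demand is inelastic.

-0.40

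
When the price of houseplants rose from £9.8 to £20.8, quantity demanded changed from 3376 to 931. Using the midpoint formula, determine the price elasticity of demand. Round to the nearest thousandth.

-1.579

%ΔQ = (931 − 3376)/[(3376 + 931)/2] = -2445/2153.5 ≈ -1.1354.
%Δp = (20.8 − 9.8)/[(9.8 + 20.8)/2] = 11/15.3 ≈ 0.7190.
Arc elasticity E = %ΔQ/%Δp ≈ -1.1354/0.7190 ≈ -1.579.
|E| > 1: demand is elastic over this range.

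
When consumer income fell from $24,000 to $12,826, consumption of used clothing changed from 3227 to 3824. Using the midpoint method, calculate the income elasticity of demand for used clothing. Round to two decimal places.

%ΔQ = (3824 − 3227)/[(3227+3824)/2] = 597/3525.5 ≈ 0.1693.
%ΔI = (12,826 − 24,000)/[(24,000+12,826)/2] = -11174/18413 ≈ -0.6069.
E_I = %ΔQ/%ΔI ≈ -0.28.
E_I < 0: inferior good.

-0.28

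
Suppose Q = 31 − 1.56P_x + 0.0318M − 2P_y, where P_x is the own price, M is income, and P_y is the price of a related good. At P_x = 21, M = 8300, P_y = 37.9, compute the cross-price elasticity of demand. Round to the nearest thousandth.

-0.407

Evaluating quantity at (P_x, M, P_y) gives Q = 31 − 1.56(21) + 0.0318(8300) − 2(37.9) = 31 − 32.76 + 263.94 − 75.8 = 186.38.
∂Q/∂P_y = −2, so E_xy = -2·(37.9/186.38) ≈ -0.407.
E_xy < 0: the goods are complements.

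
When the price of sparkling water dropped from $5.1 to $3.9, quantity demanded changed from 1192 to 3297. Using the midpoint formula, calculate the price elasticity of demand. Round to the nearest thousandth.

%ΔQ = (3297 − 1192)/[(1192 + 3297)/2] = 2105/2244.5 ≈ 0.9378.
%ΔP = (3.9 − 5.1)/[(5.1 + 3.9)/2] = -1.2/4.5 ≈ -0.2667.
Arc elasticity E = %ΔQ/%ΔP ≈ 0.9378/-0.2667 ≈ -3.517.
|E| > 1: demand is elastic over this range.

-3.517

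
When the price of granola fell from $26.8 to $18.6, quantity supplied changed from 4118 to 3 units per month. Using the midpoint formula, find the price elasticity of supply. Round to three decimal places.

%ΔQ = (3 − 4118)/[(4118 + 3)/2] = -4115/2060.5 ≈ -1.9971.
%Δp = (18.6 − 26.8)/[(26.8 + 18.6)/2] = -8.2/22.7 ≈ -0.3612.
Arc elasticity E = %ΔQ/%Δp ≈ -1.9971/-0.3612 ≈ 5.529.
|E| > 1: supply is elastic over this range.

5.529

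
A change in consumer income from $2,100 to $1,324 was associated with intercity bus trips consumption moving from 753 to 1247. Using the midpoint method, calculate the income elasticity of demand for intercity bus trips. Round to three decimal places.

%ΔQ = (1247 − 753)/[(753+1247)/2] = 494/1000 ≈ 0.4940.
%ΔM = (1,324 − 2,100)/[(2,100+1,324)/2] = -776/1712 ≈ -0.4533.
E_I = %ΔQ/%ΔM ≈ -1.090.
E_I < 0: inferior good.

-1.090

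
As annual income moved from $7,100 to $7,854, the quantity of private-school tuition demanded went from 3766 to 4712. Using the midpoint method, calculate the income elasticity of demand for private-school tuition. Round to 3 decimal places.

2.213

%ΔQ = (4712 − 3766)/[(3766+4712)/2] = 946/4239 ≈ 0.2232.
%ΔY = (7,854 − 7,100)/[(7,100+7,854)/2] = 754/7477 ≈ 0.1008.
E_I = %ΔQ/%ΔY ≈ 2.213.
E_I > 1: normal good (luxury).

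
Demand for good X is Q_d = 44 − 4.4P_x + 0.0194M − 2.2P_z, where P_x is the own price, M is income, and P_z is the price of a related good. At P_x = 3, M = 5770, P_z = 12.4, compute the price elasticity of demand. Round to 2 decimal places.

-0.11

Evaluating quantity at (P_x, M, P_z) gives Q_d = 44 − 4.4(3) + 0.0194(5770) − 2.2(12.4) = 44 − 13.2 + 111.938 − 27.28 = 115.458.
∂Q_d/∂P_x = −4.4, so E_p = (−4.4)·(3/115.458) ≈ -0.11.
|E_p| < 1: demand is inelastic.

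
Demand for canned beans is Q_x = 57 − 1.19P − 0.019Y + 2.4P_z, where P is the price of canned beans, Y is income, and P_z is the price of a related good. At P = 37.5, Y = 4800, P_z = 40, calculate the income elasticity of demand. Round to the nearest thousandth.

Substituting, Q_x = 57 − 1.19(37.5) − 0.019(4800) + 2.4(40) = 57 − 44.625 − 91.2 + 96 = 17.175.
∂Q_x/∂Y = −0.019, so E_I = -0.019·(4800/17.175) ≈ -5.310.
E_I < 0: inferior good.

-5.310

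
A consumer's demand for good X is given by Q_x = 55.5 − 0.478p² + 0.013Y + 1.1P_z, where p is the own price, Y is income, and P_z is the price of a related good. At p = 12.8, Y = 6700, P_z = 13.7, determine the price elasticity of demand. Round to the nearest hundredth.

First evaluate Q_x: 55.5 − 0.478(12.8)² + 0.013(6700) + 1.1(13.7) = 55.5 − 78.3155 + 87.1 + 15.07 = 79.3545.
∂Q_x/∂p = −2·0.478·p = -12.2368, so E_p = -12.2368·(12.8/79.3545) ≈ -1.97.
|E_p| > 1: demand is elastic.

-1.97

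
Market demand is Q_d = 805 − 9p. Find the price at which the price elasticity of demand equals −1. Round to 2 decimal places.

44.72

For linear demand Q_d = a − bp, E = −bp/(a − bp). |E| = 1 ⇒ bp = a − bp ⇒ p = a/(2b).
p = 805/(2·9) ≈ 44.72.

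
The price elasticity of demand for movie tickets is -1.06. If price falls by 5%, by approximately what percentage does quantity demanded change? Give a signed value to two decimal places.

5.30

%ΔQ ≈ E × %ΔP = (-1.06) × (-5%) = 5.30%.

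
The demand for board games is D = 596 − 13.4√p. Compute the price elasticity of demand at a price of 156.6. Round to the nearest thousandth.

-0.196

At p = 156.6, D = 428.3125.
dD/dp = −13.4/(2√p) = −13.4/(2·12.514).
Point elasticity E = (dD/dp)·(p/D) = -0.5354 × 156.6/428.3125 ≈ -0.196.
|E| < 1, so demand is inelastic at this price.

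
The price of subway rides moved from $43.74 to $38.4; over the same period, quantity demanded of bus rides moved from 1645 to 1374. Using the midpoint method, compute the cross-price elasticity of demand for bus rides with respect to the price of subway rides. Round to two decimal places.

1.38

%ΔQ_x = (1374 − 1645)/[(1645+1374)/2] = -271/1509.5 ≈ -0.1795.
%ΔP_y = (38.4 − 43.74)/[(43.74+38.4)/2] ≈ -0.1300.
E_xy = -0.1795/-0.1300 ≈ 1.38.
E_xy > 0, so bus rides and subway rides are substitutes.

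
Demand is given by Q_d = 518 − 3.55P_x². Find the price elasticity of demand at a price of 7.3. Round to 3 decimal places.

-1.151

At P_x = 7.3, Q_d = 328.8205.
dQ_d/dP_x = −2·3.55·P_x = −51.83.
Point elasticity E = (dQ_d/dP_x)·(P_x/Q_d) = -51.83 × 7.3/328.8205 ≈ -1.151.
|E| > 1, so demand is elastic at this price.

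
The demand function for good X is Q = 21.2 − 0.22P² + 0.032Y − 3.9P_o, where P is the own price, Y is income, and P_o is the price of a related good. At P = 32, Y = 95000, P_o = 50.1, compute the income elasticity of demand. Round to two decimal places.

1.15

First evaluate Q: 21.2 − 0.22(32)² + 0.032(95000) − 3.9(50.1) = 21.2 − 225.28 + 3040 − 195.39 = 2640.53.
∂Q/∂Y = +0.032, so E_I = 0.032·(95000/2640.53) ≈ 1.15.
E_I > 1: normal good (luxury).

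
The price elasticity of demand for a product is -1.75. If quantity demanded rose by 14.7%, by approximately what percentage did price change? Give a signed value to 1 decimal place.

%ΔQ ≈ E × %ΔP ⇒ %ΔP = %ΔQ / E = (14.7%)/(-1.75) = -8.4%.

-8.4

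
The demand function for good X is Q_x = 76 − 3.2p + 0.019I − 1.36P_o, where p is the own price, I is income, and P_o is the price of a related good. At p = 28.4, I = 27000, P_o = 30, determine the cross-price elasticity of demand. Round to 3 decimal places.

First evaluate Q_x: 76 − 3.2(28.4) + 0.019(27000) − 1.36(30) = 76 − 90.88 + 513 − 40.8 = 457.32.
∂Q_x/∂P_o = −1.36, so E_xy = -1.36·(30/457.32) ≈ -0.089.
E_xy < 0: the goods are complements.

-0.089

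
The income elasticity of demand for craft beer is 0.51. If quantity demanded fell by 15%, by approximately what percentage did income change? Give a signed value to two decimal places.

%ΔQ ≈ E × %ΔI ⇒ %ΔI = %ΔQ / E = (-15%)/(0.51) ≈ -29.41%.

-29.41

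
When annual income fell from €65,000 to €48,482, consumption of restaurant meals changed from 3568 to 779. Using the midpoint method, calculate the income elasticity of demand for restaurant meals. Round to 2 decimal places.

%ΔQ = (779 − 3568)/[(3568+779)/2] = -2789/2173.5 ≈ -1.2832.
%ΔI = (48,482 − 65,000)/[(65,000+48,482)/2] = -16518/56741 ≈ -0.2911.
E_I = %ΔQ/%ΔI ≈ 4.41.
E_I > 1: normal good (luxury).

4.41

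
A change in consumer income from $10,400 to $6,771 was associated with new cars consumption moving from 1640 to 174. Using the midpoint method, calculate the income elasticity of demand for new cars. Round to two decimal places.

3.82

%ΔQ = (174 − 1640)/[(1640+174)/2] = -1466/907 ≈ -1.6163.
%ΔY = (6,771 − 10,400)/[(10,400+6,771)/2] = -3629/8585.5 ≈ -0.4227.
E_I = %ΔQ/%ΔY ≈ 3.82.
E_I > 1: normal good (luxury).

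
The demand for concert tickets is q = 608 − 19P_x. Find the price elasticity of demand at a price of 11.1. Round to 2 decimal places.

-0.53

At P_x = 11.1, q = 397.1.
dq/dP_x = −19.
Point elasticity E = (dq/dP_x)·(P_x/q) = -19 × 11.1/397.1 ≈ -0.53.
|E| < 1, so demand is inelastic at this price.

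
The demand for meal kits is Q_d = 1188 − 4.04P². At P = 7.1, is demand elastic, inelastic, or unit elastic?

At P = 7.1, Q_d = 984.3436.
dQ_d/dP = −2·4.04·P = −57.368.
Point elasticity E = (dQ_d/dP)·(P/Q_d) = -57.368 × 7.1/984.3436 ≈ -0.414.
|E| ≈ 0.414 < 1, so demand is inelastic.

inelastic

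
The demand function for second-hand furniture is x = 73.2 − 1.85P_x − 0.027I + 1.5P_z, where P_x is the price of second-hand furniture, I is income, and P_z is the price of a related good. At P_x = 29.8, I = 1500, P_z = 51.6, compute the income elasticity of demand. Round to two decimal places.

-0.74

Evaluating quantity at (P_x, I, P_z) gives x = 73.2 − 1.85(29.8) − 0.027(1500) + 1.5(51.6) = 73.2 − 55.13 − 40.5 + 77.4 = 54.97.
∂x/∂I = −0.027, so E_I = -0.027·(1500/54.97) ≈ -0.74.
E_I < 0: inferior good.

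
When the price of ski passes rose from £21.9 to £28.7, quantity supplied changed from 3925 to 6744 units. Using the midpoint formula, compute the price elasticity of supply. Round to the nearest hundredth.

1.97

%ΔQ = (6744 − 3925)/[(3925 + 6744)/2] = 2819/5334.5 ≈ 0.5284.
%ΔP = (28.7 − 21.9)/[(21.9 + 28.7)/2] = 6.8/25.3 ≈ 0.2688.
Arc elasticity E = %ΔQ/%ΔP ≈ 0.5284/0.2688 ≈ 1.97.
|E| > 1: supply is elastic over this range.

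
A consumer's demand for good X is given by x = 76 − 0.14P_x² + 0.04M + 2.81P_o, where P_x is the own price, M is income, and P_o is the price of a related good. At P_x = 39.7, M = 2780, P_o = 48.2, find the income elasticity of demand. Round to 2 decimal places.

At the given point, x = 76 − 0.14(39.7)² + 0.04(2780) + 2.81(48.2) = 76 − 220.6526 + 111.2 + 135.442 = 101.9894.
∂x/∂M = +0.04, so E_I = 0.04·(2780/101.9894) ≈ 1.09.
E_I > 1: normal good (luxury).

1.09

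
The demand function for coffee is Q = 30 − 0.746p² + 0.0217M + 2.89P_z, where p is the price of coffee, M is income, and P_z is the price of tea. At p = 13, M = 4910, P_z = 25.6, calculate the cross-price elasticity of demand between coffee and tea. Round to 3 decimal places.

At the given point, Q = 30 − 0.746(13)² + 0.0217(4910) + 2.89(25.6) = 30 − 126.074 + 106.547 + 73.984 = 84.457.
∂Q/∂P_z = +2.89, so E_xy = 2.89·(25.6/84.457) ≈ 0.876.
E_xy > 0: the goods are substitutes.

0.876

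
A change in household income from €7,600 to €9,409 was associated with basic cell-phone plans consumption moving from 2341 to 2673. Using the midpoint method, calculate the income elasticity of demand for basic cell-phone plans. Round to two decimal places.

0.62

%ΔQ = (2673 − 2341)/[(2341+2673)/2] = 332/2507 ≈ 0.1324.
%ΔM = (9,409 − 7,600)/[(7,600+9,409)/2] = 1809/8504.5 ≈ 0.2127.
E_I = %ΔQ/%ΔM ≈ 0.62.
E_I ∈ (0,1): normal good (necessity).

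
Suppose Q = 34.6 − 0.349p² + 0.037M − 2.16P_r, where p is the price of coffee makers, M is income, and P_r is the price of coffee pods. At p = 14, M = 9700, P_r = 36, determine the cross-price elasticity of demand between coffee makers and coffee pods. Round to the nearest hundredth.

Substituting, Q = 34.6 − 0.349(14)² + 0.037(9700) − 2.16(36) = 34.6 − 68.404 + 358.9 − 77.76 = 247.336.
∂Q/∂P_r = −2.16, so E_xy = -2.16·(36/247.336) ≈ -0.31.
E_xy < 0: the goods are complements.

-0.31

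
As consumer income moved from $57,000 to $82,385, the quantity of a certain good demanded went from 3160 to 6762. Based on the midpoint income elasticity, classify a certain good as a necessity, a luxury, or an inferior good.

luxury

%ΔQ = (6762 − 3160)/[(3160+6762)/2] = 3602/4961 ≈ 0.7261.
%ΔM = (82,385 − 57,000)/[(57,000+82,385)/2] = 25385/69692.5 ≈ 0.3642.
E_I = %ΔQ/%ΔM ≈ 1.993.
E_I > 1: normal good (luxury).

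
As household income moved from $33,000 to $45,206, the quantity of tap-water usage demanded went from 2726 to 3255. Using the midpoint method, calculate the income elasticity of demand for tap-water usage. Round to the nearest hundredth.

%ΔQ = (3255 − 2726)/[(2726+3255)/2] = 529/2990.5 ≈ 0.1769.
%ΔM = (45,206 − 33,000)/[(33,000+45,206)/2] = 12206/39103 ≈ 0.3121.
E_I = %ΔQ/%ΔM ≈ 0.57.
E_I ∈ (0,1): normal good (necessity).

0.57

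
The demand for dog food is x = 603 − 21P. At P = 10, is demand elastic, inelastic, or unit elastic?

At P = 10, x = 393.
dx/dP = −21.
Point elasticity E = (dx/dP)·(P/x) = -21 × 10/393 ≈ -0.534.
|E| ≈ 0.534 < 1, so demand is inelastic.

inelastic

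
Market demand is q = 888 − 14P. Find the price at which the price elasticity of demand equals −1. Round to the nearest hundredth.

31.71

For linear demand q = a − bP, E = −bP/(a − bP). |E| = 1 ⇒ bP = a − bP ⇒ P = a/(2b).
P = 888/(2·14) ≈ 31.71.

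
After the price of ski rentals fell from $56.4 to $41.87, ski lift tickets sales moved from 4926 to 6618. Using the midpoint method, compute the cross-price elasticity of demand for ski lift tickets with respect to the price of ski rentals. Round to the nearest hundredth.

%ΔQ_x = (6618 − 4926)/[(4926+6618)/2] = 1692/5772 ≈ 0.2931.
%ΔP_y = (41.87 − 56.4)/[(56.4+41.87)/2] ≈ -0.2957.
E_xy = 0.2931/-0.2957 ≈ -0.99.
E_xy < 0, so ski lift tickets and ski rentals are complements.

-0.99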